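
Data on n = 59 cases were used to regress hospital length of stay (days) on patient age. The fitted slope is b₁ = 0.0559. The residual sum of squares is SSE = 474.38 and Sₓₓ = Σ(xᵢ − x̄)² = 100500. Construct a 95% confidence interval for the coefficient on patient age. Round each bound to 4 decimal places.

(0.0377, 0.0741)

MSE = SSE/(n − 2) = 474.38/57 = 8.32246.
SE(b₁) = √(MSE/Sₓₓ) = √(8.32246/100500) = 0.00910003.
df = n − 2 = 57.
t* = t_{0.025, 57} = 2.002465.
Margin = t* × SE = 2.002465 × 0.00910003 = 0.018222.
CI: 0.0559 ± 0.018222 → (0.0377, 0.0741).
With 95% confidence, each one-unit increase in patient age is associated with a change of between 0.0377 and 0.0741 days in hospital length of stay.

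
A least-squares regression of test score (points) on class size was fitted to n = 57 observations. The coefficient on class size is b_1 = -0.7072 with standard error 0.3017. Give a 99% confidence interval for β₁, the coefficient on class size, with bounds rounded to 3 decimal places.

(-1.512, 0.098)

df = n − 2 = 57 − 2 = 55.
t* = t_{0.005, 55} = 2.668216.
Margin = t* × SE = 2.668216 × 0.3017 = 0.80500.
CI: -0.7072 ± 0.80500 → (-1.512, 0.098).
With 99% confidence, each one-unit increase in class size is associated with a change of between -1.512 and 0.098 points in test score.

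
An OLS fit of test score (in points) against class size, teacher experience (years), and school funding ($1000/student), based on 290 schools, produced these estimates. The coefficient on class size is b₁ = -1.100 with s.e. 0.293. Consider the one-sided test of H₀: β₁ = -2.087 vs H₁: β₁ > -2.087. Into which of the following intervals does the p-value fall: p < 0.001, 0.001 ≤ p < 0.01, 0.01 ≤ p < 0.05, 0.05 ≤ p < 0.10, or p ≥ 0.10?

t = (-1.100 − (-2.087)) / 0.293 = 3.369.
df = n − k − 1 = 290 − 3 − 1 = 286.
One-sided p = P(T_{286} > t) ≈ 0.0004.
So p < 0.001.

p < 0.001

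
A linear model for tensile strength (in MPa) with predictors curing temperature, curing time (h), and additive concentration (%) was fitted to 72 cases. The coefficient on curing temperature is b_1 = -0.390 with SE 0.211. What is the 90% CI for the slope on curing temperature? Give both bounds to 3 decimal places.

(-0.742, -0.038)

df = n − k − 1 = 72 − 3 − 1 = 68.
t* = t_{0.05, 68} = 1.667572.
Margin = t* × SE = 1.667572 × 0.211 = 0.35186.
CI: -0.390 ± 0.35186 → (-0.742, -0.038).
With 90% confidence, each one-unit increase in curing temperature is associated with a change of between -0.742 and -0.038 MPa in tensile strength, holding the other predictors fixed.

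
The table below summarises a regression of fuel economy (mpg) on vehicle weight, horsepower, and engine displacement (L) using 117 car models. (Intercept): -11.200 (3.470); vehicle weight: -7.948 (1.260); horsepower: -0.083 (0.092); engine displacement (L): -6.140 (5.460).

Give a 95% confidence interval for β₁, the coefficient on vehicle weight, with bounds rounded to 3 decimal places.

(-10.444, -5.452)

Read off: b = -7.948, SE = 1.260 for vehicle weight.
df = n − k − 1 = 117 − 3 − 1 = 113.
t* = t_{0.025, 113} = 1.98118.
Margin = t* × SE = 1.98118 × 1.260 = 2.49629.
CI: -7.948 ± 2.49629 → (-10.444, -5.452).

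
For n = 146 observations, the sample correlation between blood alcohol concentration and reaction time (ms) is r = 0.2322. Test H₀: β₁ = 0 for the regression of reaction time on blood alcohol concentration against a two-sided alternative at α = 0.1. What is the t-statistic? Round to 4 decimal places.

t = r·√(n − 2)/√(1 − r²) = 0.2322·√144/√0.946083 = 2.8647.
df = n − 2 = 144.
Two-sided p ≈ 0.0048, which is < 0.1, so reject H₀.
There is evidence of a linear association between blood alcohol concentration and reaction time.

t = 2.8647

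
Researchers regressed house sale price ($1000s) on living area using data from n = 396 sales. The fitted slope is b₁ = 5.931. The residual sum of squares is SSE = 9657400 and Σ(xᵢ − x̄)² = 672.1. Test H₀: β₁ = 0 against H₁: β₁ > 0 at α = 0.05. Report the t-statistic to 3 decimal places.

MSE = SSE/(n − 2) = 9657400/394 = 24511.2.
SE(b₁) = √(MSE/Sₓₓ) = √(24511.2/672.1) = 6.039.
t = 5.931 / 6.039 = 0.982.
df = n − 2 = 394.
One-sided p ≈ 0.1633, which is ≥ 0.05, so fail to reject H₀.
The data do not give significant evidence that the true slope on living area is positive.

t = 0.982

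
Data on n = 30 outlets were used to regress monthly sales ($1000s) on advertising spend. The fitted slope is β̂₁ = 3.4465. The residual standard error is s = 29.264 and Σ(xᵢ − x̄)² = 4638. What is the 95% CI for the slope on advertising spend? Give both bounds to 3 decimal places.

(2.566, 4.327)

SE(β̂₁) = s/√Sₓₓ = 29.264/√4638 = 0.429703.
df = n − 2 = 28.
t* = t_{0.025, 28} = 2.048407.
Margin = t* × SE = 2.048407 × 0.429703 = 0.88021.
CI: 3.4465 ± 0.88021 → (2.566, 4.327).
With 95% confidence, each one-unit increase in advertising spend is associated with a change of between 2.566 and 4.327 $1000s in monthly sales.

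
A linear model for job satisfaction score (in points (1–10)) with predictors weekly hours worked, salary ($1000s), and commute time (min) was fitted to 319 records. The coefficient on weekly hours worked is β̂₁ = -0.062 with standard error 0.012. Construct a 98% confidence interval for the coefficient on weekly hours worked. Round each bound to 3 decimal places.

df = n − k − 1 = 319 − 3 − 1 = 315.
t* = t_{0.01, 315} = 2.338244.
Margin = t* × SE = 2.338244 × 0.012 = 0.02806.
CI: -0.062 ± 0.02806 → (-0.090, -0.034).
With 98% confidence, each one-unit increase in weekly hours worked is associated with a change of between -0.090 and -0.034 points (1–10) in job satisfaction score, holding the other predictors fixed.

(-0.090, -0.034)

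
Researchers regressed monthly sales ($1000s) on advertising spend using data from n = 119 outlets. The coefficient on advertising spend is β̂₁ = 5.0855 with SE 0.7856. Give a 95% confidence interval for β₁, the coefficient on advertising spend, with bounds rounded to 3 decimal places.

df = n − 2 = 119 − 2 = 117.
t* = t_{0.025, 117} = 1.980448.
Margin = t* × SE = 1.980448 × 0.7856 = 1.55584.
CI: 5.0855 ± 1.55584 → (3.530, 6.641).
With 95% confidence, each one-unit increase in advertising spend is associated with a change of between 3.530 and 6.641 $1000s in monthly sales.

(3.530, 6.641)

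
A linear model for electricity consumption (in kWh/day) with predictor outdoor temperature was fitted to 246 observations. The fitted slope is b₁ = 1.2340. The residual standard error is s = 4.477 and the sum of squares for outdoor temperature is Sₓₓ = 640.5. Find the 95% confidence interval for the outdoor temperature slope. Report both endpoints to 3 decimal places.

(0.886, 1.582)

SE(b₁) = s/√Sₓₓ = 4.477/√640.5 = 0.1769.
df = n − 2 = 244.
t* = t_{0.025, 244} = 1.969734.
Margin = t* × SE = 1.969734 × 0.1769 = 0.34845.
CI: 1.2340 ± 0.34845 → (0.886, 1.582).
With 95% confidence, each one-unit increase in outdoor temperature is associated with a change of between 0.886 and 1.582 kWh/day in electricity consumption.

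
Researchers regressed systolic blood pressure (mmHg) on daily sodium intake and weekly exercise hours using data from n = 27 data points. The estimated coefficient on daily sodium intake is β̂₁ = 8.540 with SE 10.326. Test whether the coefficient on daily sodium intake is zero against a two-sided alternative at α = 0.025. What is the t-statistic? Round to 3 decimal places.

H₀: β₁ = 0 vs H₁: β₁ ≠ 0.
t = (β̂₁ − β₁⁰)/SE = 8.540 / 10.326 = 0.827.
df = n − k − 1 = 27 − 2 − 1 = 24.
Two-sided p ≈ 0.4164, which is ≥ 0.025, so fail to reject H₀.
The data do not give significant evidence of an association between daily sodium intake and systolic blood pressure, after adjusting for the other predictors.

t = 0.827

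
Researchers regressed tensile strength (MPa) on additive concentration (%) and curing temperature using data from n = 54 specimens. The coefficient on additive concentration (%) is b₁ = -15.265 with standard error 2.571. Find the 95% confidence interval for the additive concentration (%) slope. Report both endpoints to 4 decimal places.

df = n − k − 1 = 54 − 2 − 1 = 51.
t* = t_{0.025, 51} = 2.007584.
Margin = t* × SE = 2.007584 × 2.571 = 5.161498.
CI: -15.265 ± 5.161498 → (-20.4265, -10.1035).
With 95% confidence, each one-unit increase in additive concentration (%) is associated with a change of between -20.4265 and -10.1035 MPa in tensile strength, holding the other predictors fixed.

(-20.4265, -10.1035)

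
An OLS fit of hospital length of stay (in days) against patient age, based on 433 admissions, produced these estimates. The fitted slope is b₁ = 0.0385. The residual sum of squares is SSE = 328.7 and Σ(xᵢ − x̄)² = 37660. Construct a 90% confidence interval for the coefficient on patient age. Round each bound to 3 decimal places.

(0.031, 0.046)

MSE = SSE/(n − 2) = 328.7/431 = 0.762645.
SE(b₁) = √(MSE/Sₓₓ) = √(0.762645/37660) = 0.00450009.
df = n − 2 = 431.
t* = t_{0.05, 431} = 1.648397.
Margin = t* × SE = 1.648397 × 0.00450009 = 0.00742.
CI: 0.0385 ± 0.00742 → (0.031, 0.046).
With 90% confidence, each one-unit increase in patient age is associated with a change of between 0.031 and 0.046 days in hospital length of stay.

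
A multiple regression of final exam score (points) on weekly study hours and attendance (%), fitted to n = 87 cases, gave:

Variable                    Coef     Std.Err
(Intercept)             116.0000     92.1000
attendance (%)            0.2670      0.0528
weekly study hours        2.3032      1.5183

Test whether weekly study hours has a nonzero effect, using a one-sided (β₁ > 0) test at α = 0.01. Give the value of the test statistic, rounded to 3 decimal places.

Read off: b = 2.3032, SE = 1.5183 for weekly study hours.
H₀: β₁ = 0 vs H₁: β₁ > 0.
t = 2.3032 / 1.5183 = 1.517.
df = n − k − 1 = 87 − 2 − 1 = 84.
One-sided p ≈ 0.0665, which is ≥ 0.01, so fail to reject H₀.
The data do not give significant evidence that the true slope on weekly study hours is positive, holding the other predictors fixed.

t = 1.517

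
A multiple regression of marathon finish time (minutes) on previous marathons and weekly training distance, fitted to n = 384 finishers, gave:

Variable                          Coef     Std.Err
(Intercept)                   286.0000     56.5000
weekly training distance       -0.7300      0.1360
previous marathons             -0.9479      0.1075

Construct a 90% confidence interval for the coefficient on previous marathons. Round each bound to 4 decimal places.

(-1.1252, -0.7706)

Read off: b = -0.9479, SE = 0.1075 for previous marathons.
df = n − k − 1 = 384 − 2 − 1 = 381.
t* = t_{0.05, 381} = 1.648863.
Margin = t* × SE = 1.648863 × 0.1075 = 0.177253.
CI: -0.9479 ± 0.177253 → (-1.1252, -0.7706).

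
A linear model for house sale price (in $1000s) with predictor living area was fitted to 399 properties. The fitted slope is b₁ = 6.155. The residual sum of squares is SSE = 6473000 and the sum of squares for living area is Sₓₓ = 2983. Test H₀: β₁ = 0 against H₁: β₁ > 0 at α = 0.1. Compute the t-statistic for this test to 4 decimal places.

t = 2.6327

MSE = SSE/(n − 2) = 6473000/397 = 16304.8.
SE(b₁) = √(MSE/Sₓₓ) = √(16304.8/2983) = 2.33793.
t = 6.155 / 2.33793 = 2.6327.
df = n − 2 = 397.
One-sided p ≈ 0.0044, which is < 0.1, so reject H₀.
There is evidence that the true slope on living area is positive.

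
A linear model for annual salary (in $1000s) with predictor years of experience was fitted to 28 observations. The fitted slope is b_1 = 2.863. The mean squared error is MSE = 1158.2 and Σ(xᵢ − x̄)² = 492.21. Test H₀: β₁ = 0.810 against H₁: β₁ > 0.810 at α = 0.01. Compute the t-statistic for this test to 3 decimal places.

t = 1.338

SE(b_1) = √(MSE/Sₓₓ) = √(1158.2/492.21) = 1.53397.
t = (2.863 − 0.810) / 1.53397 = 1.338.
df = n − 2 = 26.
One-sided p ≈ 0.0962, which is ≥ 0.01, so fail to reject H₀.
The data do not give significant evidence that the true slope on years of experience exceeds 0.810 $1000s per unit.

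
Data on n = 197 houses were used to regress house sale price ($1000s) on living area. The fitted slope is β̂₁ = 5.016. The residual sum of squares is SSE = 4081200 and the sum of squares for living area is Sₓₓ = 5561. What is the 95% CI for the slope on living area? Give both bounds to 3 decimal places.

(1.190, 8.842)

MSE = SSE/(n − 2) = 4081200/195 = 20929.2.
SE(β̂₁) = √(MSE/Sₓₓ) = √(20929.2/5561) = 1.93999.
df = n − 2 = 195.
t* = t_{0.025, 195} = 1.972204.
Margin = t* × SE = 1.972204 × 1.93999 = 3.82606.
CI: 5.016 ± 3.82606 → (1.190, 8.842).
With 95% confidence, each one-unit increase in living area is associated with a change of between 1.190 and 8.842 $1000s in house sale price.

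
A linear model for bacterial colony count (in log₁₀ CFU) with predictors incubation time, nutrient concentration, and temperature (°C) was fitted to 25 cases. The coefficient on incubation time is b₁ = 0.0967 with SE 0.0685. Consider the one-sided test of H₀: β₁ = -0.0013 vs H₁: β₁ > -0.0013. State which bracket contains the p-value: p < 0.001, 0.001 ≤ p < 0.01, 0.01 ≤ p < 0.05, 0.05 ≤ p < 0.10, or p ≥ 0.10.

t = (0.0967 − (-0.0013)) / 0.0685 = 1.431.
df = n − k − 1 = 25 − 3 − 1 = 21.
One-sided p = P(T_{21} > t) ≈ 0.0836.
So 0.05 ≤ p < 0.10.

0.05 ≤ p < 0.10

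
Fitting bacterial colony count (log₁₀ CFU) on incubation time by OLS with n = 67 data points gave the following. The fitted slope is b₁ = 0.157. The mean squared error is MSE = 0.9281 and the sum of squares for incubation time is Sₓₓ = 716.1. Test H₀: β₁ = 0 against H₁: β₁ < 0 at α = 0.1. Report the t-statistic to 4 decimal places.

t = 4.3610

SE(b₁) = √(MSE/Sₓₓ) = √(0.9281/716.1) = 0.0360007.
t = 0.157 / 0.0360007 = 4.3610.
df = n − 2 = 65.
One-sided p ≈ 1.0000, which is ≥ 0.1, so fail to reject H₀.
The data do not give significant evidence that the true slope on incubation time is negative.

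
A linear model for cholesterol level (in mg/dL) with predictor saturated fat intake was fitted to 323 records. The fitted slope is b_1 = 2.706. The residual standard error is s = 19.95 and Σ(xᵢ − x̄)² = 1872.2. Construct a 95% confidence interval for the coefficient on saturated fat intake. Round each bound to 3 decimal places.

(1.799, 3.613)

SE(b_1) = s/√Sₓₓ = 19.95/√1872.2 = 0.46107.
df = n − 2 = 321.
t* = t_{0.025, 321} = 1.967382.
Margin = t* × SE = 1.967382 × 0.46107 = 0.90710.
CI: 2.706 ± 0.90710 → (1.799, 3.613).
With 95% confidence, each one-unit increase in saturated fat intake is associated with a change of between 1.799 and 3.613 mg/dL in cholesterol level.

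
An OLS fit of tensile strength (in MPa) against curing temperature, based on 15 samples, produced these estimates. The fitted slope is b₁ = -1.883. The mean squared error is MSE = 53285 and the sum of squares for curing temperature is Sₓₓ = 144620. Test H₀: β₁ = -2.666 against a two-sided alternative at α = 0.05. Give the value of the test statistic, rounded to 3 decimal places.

t = 1.290

SE(b₁) = √(MSE/Sₓₓ) = √(53285/144620) = 0.606999.
t = (-1.883 − (-2.666)) / 0.606999 = 1.290.
df = n − 2 = 13.
Two-sided p ≈ 0.2195, which is ≥ 0.05, so fail to reject H₀.
The data are consistent with a true slope of -2.666 MPa per unit of curing temperature.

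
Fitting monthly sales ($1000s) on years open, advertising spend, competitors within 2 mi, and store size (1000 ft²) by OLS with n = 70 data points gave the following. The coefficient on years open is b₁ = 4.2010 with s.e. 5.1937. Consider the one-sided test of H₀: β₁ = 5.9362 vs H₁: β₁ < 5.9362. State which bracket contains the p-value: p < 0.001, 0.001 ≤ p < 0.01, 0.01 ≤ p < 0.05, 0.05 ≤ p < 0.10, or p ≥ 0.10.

t = (4.2010 − 5.9362) / 5.1937 = -0.334.
df = n − k − 1 = 70 − 4 − 1 = 65.
One-sided p = P(T_{65} < t) ≈ 0.3697.
So p ≥ 0.10.

p ≥ 0.10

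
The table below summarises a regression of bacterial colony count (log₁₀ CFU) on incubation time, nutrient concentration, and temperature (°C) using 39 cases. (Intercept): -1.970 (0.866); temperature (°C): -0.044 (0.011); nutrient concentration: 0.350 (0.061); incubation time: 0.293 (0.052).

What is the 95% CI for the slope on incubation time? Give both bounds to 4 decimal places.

Read off: b = 0.293, SE = 0.052 for incubation time.
df = n − k − 1 = 39 − 3 − 1 = 35.
t* = t_{0.025, 35} = 2.030108.
Margin = t* × SE = 2.030108 × 0.052 = 0.105566.
CI: 0.293 ± 0.105566 → (0.1874, 0.3986).

(0.1874, 0.3986)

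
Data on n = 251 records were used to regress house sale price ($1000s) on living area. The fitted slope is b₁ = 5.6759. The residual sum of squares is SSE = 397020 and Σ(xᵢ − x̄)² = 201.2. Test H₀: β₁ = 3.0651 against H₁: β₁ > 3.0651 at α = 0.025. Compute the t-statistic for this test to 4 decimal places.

t = 0.9274

MSE = SSE/(n − 2) = 397020/249 = 1594.46.
SE(b₁) = √(MSE/Sₓₓ) = √(1594.46/201.2) = 2.81509.
t = (5.6759 − 3.0651) / 2.81509 = 0.9274.
df = n − 2 = 249.
One-sided p ≈ 0.1773, which is ≥ 0.025, so fail to reject H₀.
The data do not give significant evidence that the true slope on living area exceeds 3.0651 $1000s per unit.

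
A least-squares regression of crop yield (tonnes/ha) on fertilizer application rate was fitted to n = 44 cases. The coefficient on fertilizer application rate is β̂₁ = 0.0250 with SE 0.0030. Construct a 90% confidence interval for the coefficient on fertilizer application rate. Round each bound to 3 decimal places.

(0.020, 0.030)

df = n − 2 = 44 − 2 = 42.
t* = t_{0.05, 42} = 1.681952.
Margin = t* × SE = 1.681952 × 0.0030 = 0.00505.
CI: 0.0250 ± 0.00505 → (0.020, 0.030).
With 90% confidence, each one-unit increase in fertilizer application rate is associated with a change of between 0.020 and 0.030 tonnes/ha in crop yield.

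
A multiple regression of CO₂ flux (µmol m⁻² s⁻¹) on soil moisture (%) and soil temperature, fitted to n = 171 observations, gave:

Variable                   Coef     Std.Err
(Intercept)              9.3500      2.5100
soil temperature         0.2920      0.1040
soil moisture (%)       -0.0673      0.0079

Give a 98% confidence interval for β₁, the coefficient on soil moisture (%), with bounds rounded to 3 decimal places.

(-0.086, -0.049)

Read off: b = -0.0673, SE = 0.0079 for soil moisture (%).
df = n − k − 1 = 171 − 2 − 1 = 168.
t* = t_{0.01, 168} = 2.348749.
Margin = t* × SE = 2.348749 × 0.0079 = 0.01856.
CI: -0.0673 ± 0.01856 → (-0.086, -0.049).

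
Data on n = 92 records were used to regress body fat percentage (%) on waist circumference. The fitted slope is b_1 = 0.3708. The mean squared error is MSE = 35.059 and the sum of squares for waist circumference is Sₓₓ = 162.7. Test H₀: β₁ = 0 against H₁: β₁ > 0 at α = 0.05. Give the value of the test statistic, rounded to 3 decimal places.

SE(b_1) = √(MSE/Sₓₓ) = √(35.059/162.7) = 0.464201.
t = 0.3708 / 0.464201 = 0.799.
df = n − 2 = 90.
One-sided p ≈ 0.2133, which is ≥ 0.05, so fail to reject H₀.
The data do not give significant evidence that the true slope on waist circumference is positive.

t = 0.799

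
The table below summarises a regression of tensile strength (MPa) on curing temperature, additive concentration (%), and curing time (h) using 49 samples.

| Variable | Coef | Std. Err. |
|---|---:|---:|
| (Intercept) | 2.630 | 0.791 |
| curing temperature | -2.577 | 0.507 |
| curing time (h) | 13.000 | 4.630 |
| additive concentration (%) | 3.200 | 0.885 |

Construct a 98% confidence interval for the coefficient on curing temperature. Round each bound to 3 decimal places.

Read off: b = -2.577, SE = 0.507 for curing temperature.
df = n − k − 1 = 49 − 3 − 1 = 45.
t* = t_{0.01, 45} = 2.412116.
Margin = t* × SE = 2.412116 × 0.507 = 1.22294.
CI: -2.577 ± 1.22294 → (-3.800, -1.354).

(-3.800, -1.354)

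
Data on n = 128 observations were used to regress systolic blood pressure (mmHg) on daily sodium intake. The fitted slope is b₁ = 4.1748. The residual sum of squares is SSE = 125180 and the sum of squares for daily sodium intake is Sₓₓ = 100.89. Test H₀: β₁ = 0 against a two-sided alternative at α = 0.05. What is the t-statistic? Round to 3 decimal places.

MSE = SSE/(n − 2) = 125180/126 = 993.492.
SE(b₁) = √(MSE/Sₓₓ) = √(993.492/100.89) = 3.13804.
t = 4.1748 / 3.13804 = 1.330.
df = n − 2 = 126.
Two-sided p ≈ 0.1858, which is ≥ 0.05, so fail to reject H₀.
The data do not give significant evidence of an association between daily sodium intake and systolic blood pressure.

t = 1.330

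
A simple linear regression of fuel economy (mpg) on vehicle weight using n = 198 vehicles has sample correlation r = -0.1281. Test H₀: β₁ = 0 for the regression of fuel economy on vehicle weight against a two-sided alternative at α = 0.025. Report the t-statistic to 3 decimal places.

t = -1.808

t = r·√(n − 2)/√(1 − r²) = -0.1281·√196/√0.98359 = -1.808.
df = n − 2 = 196.
Two-sided p ≈ 0.0721, which is ≥ 0.025, so fail to reject H₀.
The data do not give significant evidence of a linear association between vehicle weight and fuel economy.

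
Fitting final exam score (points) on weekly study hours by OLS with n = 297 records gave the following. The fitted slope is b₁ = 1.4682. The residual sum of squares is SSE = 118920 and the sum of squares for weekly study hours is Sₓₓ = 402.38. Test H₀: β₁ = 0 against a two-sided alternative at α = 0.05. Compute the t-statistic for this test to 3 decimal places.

t = 1.467

MSE = SSE/(n − 2) = 118920/295 = 403.119.
SE(b₁) = √(MSE/Sₓₓ) = √(403.119/402.38) = 1.00092.
t = 1.4682 / 1.00092 = 1.467.
df = n − 2 = 295.
Two-sided p ≈ 0.1435, which is ≥ 0.05, so fail to reject H₀.
The data do not give significant evidence of an association between weekly study hours and final exam score.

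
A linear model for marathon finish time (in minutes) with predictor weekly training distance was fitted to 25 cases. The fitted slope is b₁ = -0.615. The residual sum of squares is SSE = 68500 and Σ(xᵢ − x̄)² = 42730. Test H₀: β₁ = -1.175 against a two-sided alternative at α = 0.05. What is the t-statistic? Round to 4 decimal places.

t = 2.1212

MSE = SSE/(n − 2) = 68500/23 = 2978.26.
SE(b₁) = √(MSE/Sₓₓ) = √(2978.26/42730) = 0.264007.
t = (-0.615 − (-1.175)) / 0.264007 = 2.1212.
df = n − 2 = 23.
Two-sided p ≈ 0.0449, which is < 0.05, so reject H₀.
There is evidence that the true slope on weekly training distance differs from -1.175 minutes per unit.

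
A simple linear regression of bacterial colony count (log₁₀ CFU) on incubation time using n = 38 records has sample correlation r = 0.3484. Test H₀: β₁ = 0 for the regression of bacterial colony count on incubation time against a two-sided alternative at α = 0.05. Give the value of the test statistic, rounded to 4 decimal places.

t = r·√(n − 2)/√(1 − r²) = 0.3484·√36/√0.878617 = 2.2301.
df = n − 2 = 36.
Two-sided p ≈ 0.0321, which is < 0.05, so reject H₀.
There is evidence of a linear association between incubation time and bacterial colony count.

t = 2.2301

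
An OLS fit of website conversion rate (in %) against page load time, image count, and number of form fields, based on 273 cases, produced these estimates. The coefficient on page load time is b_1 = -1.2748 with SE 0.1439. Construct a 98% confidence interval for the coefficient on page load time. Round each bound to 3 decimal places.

df = n − k − 1 = 273 − 3 − 1 = 269.
t* = t_{0.01, 269} = 2.34029.
Margin = t* × SE = 2.34029 × 0.1439 = 0.33677.
CI: -1.2748 ± 0.33677 → (-1.612, -0.938).
With 98% confidence, each one-unit increase in page load time is associated with a change of between -1.612 and -0.938 % in website conversion rate, holding the other predictors fixed.

(-1.612, -0.938)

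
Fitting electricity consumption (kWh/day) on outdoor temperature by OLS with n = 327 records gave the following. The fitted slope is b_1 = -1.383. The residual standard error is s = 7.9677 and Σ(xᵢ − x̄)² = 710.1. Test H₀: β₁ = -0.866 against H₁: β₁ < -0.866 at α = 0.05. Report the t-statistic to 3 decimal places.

SE(b_1) = s/√Sₓₓ = 7.9677/√710.1 = 0.299001.
t = (-1.383 − (-0.866)) / 0.299001 = -1.729.
df = n − 2 = 325.
One-sided p ≈ 0.0424, which is < 0.05, so reject H₀.
There is evidence that the true slope on outdoor temperature is below -0.866 kWh/day per unit.

t = -1.729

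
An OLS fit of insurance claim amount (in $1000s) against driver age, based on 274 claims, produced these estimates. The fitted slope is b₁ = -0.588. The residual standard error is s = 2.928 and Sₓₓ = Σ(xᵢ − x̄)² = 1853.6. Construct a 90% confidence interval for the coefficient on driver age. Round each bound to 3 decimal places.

SE(b₁) = s/√Sₓₓ = 2.928/√1853.6 = 0.0680085.
df = n − 2 = 272.
t* = t_{0.05, 272} = 1.650475.
Margin = t* × SE = 1.650475 × 0.0680085 = 0.11225.
CI: -0.588 ± 0.11225 → (-0.700, -0.476).
With 90% confidence, each one-unit increase in driver age is associated with a change of between -0.700 and -0.476 $1000s in insurance claim amount.

(-0.700, -0.476)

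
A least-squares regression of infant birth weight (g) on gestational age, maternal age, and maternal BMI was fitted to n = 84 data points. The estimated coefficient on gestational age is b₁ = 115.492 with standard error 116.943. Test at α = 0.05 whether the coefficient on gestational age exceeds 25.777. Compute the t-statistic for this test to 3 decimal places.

H₀: β₁ = 25.777 vs H₁: β₁ > 25.777.
t = (b₁ − β₁⁰)/SE = (115.492 − 25.777) / 116.943 = 0.767.
df = n − k − 1 = 84 − 3 − 1 = 80.
One-sided p ≈ 0.2226, which is ≥ 0.05, so fail to reject H₀.
The data do not give significant evidence that the true slope on gestational age exceeds 25.777 g per unit, holding the other predictors fixed.

t = 0.767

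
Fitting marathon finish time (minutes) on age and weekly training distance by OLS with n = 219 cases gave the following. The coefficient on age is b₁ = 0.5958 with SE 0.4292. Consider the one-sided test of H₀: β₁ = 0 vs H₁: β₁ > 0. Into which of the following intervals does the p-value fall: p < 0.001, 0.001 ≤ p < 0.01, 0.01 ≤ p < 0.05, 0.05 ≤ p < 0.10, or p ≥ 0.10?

0.05 ≤ p < 0.10

t = 0.5958 / 0.4292 = 1.388.
df = n − k − 1 = 219 − 2 − 1 = 216.
One-sided p = P(T_{216} > t) ≈ 0.0833.
So 0.05 ≤ p < 0.10.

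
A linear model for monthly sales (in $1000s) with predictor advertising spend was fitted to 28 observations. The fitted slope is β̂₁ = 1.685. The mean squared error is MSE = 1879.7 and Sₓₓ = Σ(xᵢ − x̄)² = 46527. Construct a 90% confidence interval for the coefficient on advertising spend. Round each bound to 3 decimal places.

SE(β̂₁) = √(MSE/Sₓₓ) = √(1879.7/46527) = 0.200998.
df = n − 2 = 26.
t* = t_{0.05, 26} = 1.705618.
Margin = t* × SE = 1.705618 × 0.200998 = 0.34283.
CI: 1.685 ± 0.34283 → (1.342, 2.028).
With 90% confidence, each one-unit increase in advertising spend is associated with a change of between 1.342 and 2.028 $1000s in monthly sales.

(1.342, 2.028)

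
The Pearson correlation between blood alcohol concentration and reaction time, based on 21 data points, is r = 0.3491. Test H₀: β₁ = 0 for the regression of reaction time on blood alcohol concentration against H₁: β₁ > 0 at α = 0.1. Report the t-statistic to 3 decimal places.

t = 1.624

t = r·√(n − 2)/√(1 − r²) = 0.3491·√19/√0.878129 = 1.624.
df = n − 2 = 19.
One-sided p ≈ 0.0604, which is < 0.1, so reject H₀.
There is evidence of a linear association between blood alcohol concentration and reaction time.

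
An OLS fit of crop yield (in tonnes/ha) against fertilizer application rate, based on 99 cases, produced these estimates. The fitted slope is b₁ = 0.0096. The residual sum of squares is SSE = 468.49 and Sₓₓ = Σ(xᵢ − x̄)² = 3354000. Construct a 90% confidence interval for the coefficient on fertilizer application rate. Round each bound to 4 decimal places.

(0.0076, 0.0116)

MSE = SSE/(n − 2) = 468.49/97 = 4.82979.
SE(b₁) = √(MSE/Sₓₓ) = √(4.82979/3354000) = 0.0012.
df = n − 2 = 97.
t* = t_{0.05, 97} = 1.660715.
Margin = t* × SE = 1.660715 × 0.0012 = 0.001993.
CI: 0.0096 ± 0.001993 → (0.0076, 0.0116).
With 90% confidence, each one-unit increase in fertilizer application rate is associated with a change of between 0.0076 and 0.0116 tonnes/ha in crop yield.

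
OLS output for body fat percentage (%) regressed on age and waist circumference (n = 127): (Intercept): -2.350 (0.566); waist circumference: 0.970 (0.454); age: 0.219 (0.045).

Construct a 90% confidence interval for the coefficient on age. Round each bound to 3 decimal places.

(0.144, 0.294)

Read off: b = 0.219, SE = 0.045 for age.
df = n − k − 1 = 127 − 2 − 1 = 124.
t* = t_{0.05, 124} = 1.657235.
Margin = t* × SE = 1.657235 × 0.045 = 0.07458.
CI: 0.219 ± 0.07458 → (0.144, 0.294).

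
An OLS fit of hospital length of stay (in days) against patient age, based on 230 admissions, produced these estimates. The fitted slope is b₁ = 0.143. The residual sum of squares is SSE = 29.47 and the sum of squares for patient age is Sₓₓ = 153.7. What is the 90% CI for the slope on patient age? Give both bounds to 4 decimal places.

MSE = SSE/(n − 2) = 29.47/228 = 0.129254.
SE(b₁) = √(MSE/Sₓₓ) = √(0.129254/153.7) = 0.0289992.
df = n − 2 = 228.
t* = t_{0.05, 228} = 1.651564.
Margin = t* × SE = 1.651564 × 0.0289992 = 0.047894.
CI: 0.143 ± 0.047894 → (0.0951, 0.1909).
With 90% confidence, each one-unit increase in patient age is associated with a change of between 0.0951 and 0.1909 days in hospital length of stay.

(0.0951, 0.1909)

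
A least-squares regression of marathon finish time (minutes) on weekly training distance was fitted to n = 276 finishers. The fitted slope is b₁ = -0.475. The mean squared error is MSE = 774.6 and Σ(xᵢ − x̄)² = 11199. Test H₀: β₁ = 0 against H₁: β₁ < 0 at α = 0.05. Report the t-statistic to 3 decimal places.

SE(b₁) = √(MSE/Sₓₓ) = √(774.6/11199) = 0.262996.
t = -0.475 / 0.262996 = -1.806.
df = n − 2 = 274.
One-sided p ≈ 0.0360, which is < 0.05, so reject H₀.
There is evidence that the true slope on weekly training distance is negative.

t = -1.806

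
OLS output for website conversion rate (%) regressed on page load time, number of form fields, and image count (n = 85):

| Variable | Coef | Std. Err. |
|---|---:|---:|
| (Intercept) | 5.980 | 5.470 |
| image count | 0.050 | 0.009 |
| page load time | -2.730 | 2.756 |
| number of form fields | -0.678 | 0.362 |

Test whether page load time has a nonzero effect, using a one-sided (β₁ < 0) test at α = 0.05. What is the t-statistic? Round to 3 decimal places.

Read off: b = -2.730, SE = 2.756 for page load time.
H₀: β₁ = 0 vs H₁: β₁ < 0.
t = -2.730 / 2.756 = -0.991.
df = n − k − 1 = 85 − 3 − 1 = 81.
One-sided p ≈ 0.1624, which is ≥ 0.05, so fail to reject H₀.
The data do not give significant evidence that the true slope on page load time is negative, holding the other predictors fixed.

t = -0.991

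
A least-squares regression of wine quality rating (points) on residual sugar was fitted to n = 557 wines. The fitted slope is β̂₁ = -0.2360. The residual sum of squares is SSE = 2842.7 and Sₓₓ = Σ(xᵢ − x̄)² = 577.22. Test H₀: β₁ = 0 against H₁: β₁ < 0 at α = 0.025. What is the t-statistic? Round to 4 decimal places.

MSE = SSE/(n − 2) = 2842.7/555 = 5.12198.
SE(β̂₁) = √(MSE/Sₓₓ) = √(5.12198/577.22) = 0.0941994.
t = -0.2360 / 0.0941994 = -2.5053.
df = n − 2 = 555.
One-sided p ≈ 0.0063, which is < 0.025, so reject H₀.
There is evidence that the true slope on residual sugar is negative.

t = -2.5053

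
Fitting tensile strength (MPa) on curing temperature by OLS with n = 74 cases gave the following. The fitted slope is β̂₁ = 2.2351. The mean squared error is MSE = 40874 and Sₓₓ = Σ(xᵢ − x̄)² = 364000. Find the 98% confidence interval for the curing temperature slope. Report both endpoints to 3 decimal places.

(1.438, 3.032)

SE(β̂₁) = √(MSE/Sₓₓ) = √(40874/364000) = 0.335099.
df = n − 2 = 72.
t* = t_{0.01, 72} = 2.379262.
Margin = t* × SE = 2.379262 × 0.335099 = 0.79729.
CI: 2.2351 ± 0.79729 → (1.438, 3.032).
With 98% confidence, each one-unit increase in curing temperature is associated with a change of between 1.438 and 3.032 MPa in tensile strength.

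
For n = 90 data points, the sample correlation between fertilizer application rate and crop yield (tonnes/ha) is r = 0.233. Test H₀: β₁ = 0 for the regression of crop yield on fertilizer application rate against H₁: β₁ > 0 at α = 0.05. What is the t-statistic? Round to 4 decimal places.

t = 2.2476

t = r·√(n − 2)/√(1 − r²) = 0.233·√88/√0.945711 = 2.2476.
df = n − 2 = 88.
One-sided p ≈ 0.0136, which is < 0.05, so reject H₀.
There is evidence of a linear association between fertilizer application rate and crop yield.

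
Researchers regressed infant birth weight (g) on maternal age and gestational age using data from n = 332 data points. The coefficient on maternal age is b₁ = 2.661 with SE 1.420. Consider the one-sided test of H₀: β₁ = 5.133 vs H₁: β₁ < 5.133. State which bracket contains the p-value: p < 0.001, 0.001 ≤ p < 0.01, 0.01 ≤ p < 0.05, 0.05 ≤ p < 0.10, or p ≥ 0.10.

t = (2.661 − 5.133) / 1.420 = -1.741.
df = n − k − 1 = 332 − 2 − 1 = 329.
One-sided p = P(T_{329} < t) ≈ 0.0413.
So 0.01 ≤ p < 0.05.

0.01 ≤ p < 0.05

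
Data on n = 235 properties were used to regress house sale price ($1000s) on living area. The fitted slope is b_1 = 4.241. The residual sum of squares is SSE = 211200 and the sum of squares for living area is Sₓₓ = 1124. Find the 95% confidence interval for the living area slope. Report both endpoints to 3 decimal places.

MSE = SSE/(n − 2) = 211200/233 = 906.438.
SE(b_1) = √(MSE/Sₓₓ) = √(906.438/1124) = 0.89802.
df = n − 2 = 233.
t* = t_{0.025, 233} = 1.970198.
Margin = t* × SE = 1.970198 × 0.89802 = 1.76928.
CI: 4.241 ± 1.76928 → (2.472, 6.010).
With 95% confidence, each one-unit increase in living area is associated with a change of between 2.472 and 6.010 $1000s in house sale price.

(2.472, 6.010)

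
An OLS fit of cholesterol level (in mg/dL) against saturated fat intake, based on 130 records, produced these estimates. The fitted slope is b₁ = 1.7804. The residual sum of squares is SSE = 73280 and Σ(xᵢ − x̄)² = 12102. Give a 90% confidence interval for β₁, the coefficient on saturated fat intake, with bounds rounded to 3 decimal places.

MSE = SSE/(n − 2) = 73280/128 = 572.5.
SE(b₁) = √(MSE/Sₓₓ) = √(572.5/12102) = 0.2175.
df = n − 2 = 128.
t* = t_{0.05, 128} = 1.656845.
Margin = t* × SE = 1.656845 × 0.2175 = 0.36036.
CI: 1.7804 ± 0.36036 → (1.420, 2.141).
With 90% confidence, each one-unit increase in saturated fat intake is associated with a change of between 1.420 and 2.141 mg/dL in cholesterol level.

(1.420, 2.141)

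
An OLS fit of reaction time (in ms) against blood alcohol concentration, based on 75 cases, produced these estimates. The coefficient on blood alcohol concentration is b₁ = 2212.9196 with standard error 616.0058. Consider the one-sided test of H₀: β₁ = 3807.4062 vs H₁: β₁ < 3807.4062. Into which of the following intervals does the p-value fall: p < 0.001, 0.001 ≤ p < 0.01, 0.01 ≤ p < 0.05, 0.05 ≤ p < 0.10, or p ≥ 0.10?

t = (2212.9196 − 3807.4062) / 616.0058 = -2.588.
df = n − 2 = 75 − 2 = 73.
One-sided p = P(T_{73} < t) ≈ 0.0058.
So 0.001 ≤ p < 0.01.

0.001 ≤ p < 0.01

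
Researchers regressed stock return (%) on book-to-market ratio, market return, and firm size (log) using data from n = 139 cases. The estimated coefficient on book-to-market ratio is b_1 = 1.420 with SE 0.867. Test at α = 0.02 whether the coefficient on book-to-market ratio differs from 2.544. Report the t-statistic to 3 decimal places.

t = -1.296

H₀: β₁ = 2.544 vs H₁: β₁ ≠ 2.544.
t = (b_1 − β₁⁰)/SE = (1.420 − 2.544) / 0.867 = -1.296.
df = n − k − 1 = 139 − 3 − 1 = 135.
Two-sided p ≈ 0.1970, which is ≥ 0.02, so fail to reject H₀.
The data are consistent with a true slope of 2.544 % per unit of book-to-market ratio, holding the other predictors fixed.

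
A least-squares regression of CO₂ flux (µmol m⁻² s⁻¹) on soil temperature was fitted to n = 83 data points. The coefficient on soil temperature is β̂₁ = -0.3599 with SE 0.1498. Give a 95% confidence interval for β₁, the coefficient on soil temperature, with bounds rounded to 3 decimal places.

df = n − 2 = 83 − 2 = 81.
t* = t_{0.025, 81} = 1.989686.
Margin = t* × SE = 1.989686 × 0.1498 = 0.29806.
CI: -0.3599 ± 0.29806 → (-0.658, -0.062).
With 95% confidence, each one-unit increase in soil temperature is associated with a change of between -0.658 and -0.062 µmol m⁻² s⁻¹ in CO₂ flux.

(-0.658, -0.062)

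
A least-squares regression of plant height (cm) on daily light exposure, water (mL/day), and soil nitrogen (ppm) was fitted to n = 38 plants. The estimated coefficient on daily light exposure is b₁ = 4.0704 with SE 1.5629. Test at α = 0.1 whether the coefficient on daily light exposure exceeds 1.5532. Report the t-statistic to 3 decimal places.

H₀: β₁ = 1.5532 vs H₁: β₁ > 1.5532.
t = (b₁ − β₁⁰)/SE = (4.0704 − 1.5532) / 1.5629 = 1.611.
df = n − k − 1 = 38 − 3 − 1 = 34.
One-sided p ≈ 0.0583, which is < 0.1, so reject H₀.
There is evidence that the true slope on daily light exposure exceeds 1.5532 cm per unit, holding the other predictors fixed.

t = 1.611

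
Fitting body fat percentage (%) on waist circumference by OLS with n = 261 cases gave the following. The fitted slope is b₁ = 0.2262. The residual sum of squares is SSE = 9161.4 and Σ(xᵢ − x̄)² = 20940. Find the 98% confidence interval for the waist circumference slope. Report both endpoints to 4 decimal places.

MSE = SSE/(n − 2) = 9161.4/259 = 35.3722.
SE(b₁) = √(MSE/Sₓₓ) = √(35.3722/20940) = 0.0411001.
df = n − 2 = 259.
t* = t_{0.01, 259} = 2.340831.
Margin = t* × SE = 2.340831 × 0.0411001 = 0.096208.
CI: 0.2262 ± 0.096208 → (0.1300, 0.3224).
With 98% confidence, each one-unit increase in waist circumference is associated with a change of between 0.1300 and 0.3224 % in body fat percentage.

(0.1300, 0.3224)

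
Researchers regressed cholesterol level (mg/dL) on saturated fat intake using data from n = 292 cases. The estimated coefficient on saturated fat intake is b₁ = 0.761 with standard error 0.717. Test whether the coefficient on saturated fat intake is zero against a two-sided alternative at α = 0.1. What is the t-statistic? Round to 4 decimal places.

t = 1.0614

H₀: β₁ = 0 vs H₁: β₁ ≠ 0.
t = (b₁ − β₁⁰)/SE = 0.761 / 0.717 = 1.0614.
df = n − 2 = 292 − 2 = 290.
Two-sided p ≈ 0.2894, which is ≥ 0.1, so fail to reject H₀.
The data do not give significant evidence of an association between saturated fat intake and cholesterol level.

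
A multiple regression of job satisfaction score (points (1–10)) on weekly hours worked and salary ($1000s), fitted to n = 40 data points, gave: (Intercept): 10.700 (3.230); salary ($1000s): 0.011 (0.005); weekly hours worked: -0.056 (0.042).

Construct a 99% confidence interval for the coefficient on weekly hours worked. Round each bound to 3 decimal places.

(-0.170, 0.058)

Read off: b = -0.056, SE = 0.042 for weekly hours worked.
df = n − k − 1 = 40 − 2 − 1 = 37.
t* = t_{0.005, 37} = 2.715409.
Margin = t* × SE = 2.715409 × 0.042 = 0.11405.
CI: -0.056 ± 0.11405 → (-0.170, 0.058).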